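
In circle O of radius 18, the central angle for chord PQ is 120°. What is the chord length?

Chord = 2(18) sin(60°) = 18*sqrt(3)

18*sqrt(3)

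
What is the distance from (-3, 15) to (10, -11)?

d = sqrt((10 - -3)^2 + (-11 - 15)^2)
d = sqrt(13^2 + -26^2)
d = sqrt(169 + 676)
d = sqrt(845) = 13*sqrt(5)

13*sqrt(5)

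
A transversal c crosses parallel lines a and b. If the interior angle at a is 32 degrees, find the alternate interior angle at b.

Alternate interior angles formed by parallel lines and a transversal are equal.
The given angle is 32 degrees.
The alternate interior angle = 32 degrees.

32 degrees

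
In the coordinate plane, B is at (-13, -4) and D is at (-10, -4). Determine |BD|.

The horizontal distance is |-10 - -13| = 3 and the vertical distance is |-4 - -4| = 0.
By the Pythagorean theorem, d = sqrt(3^2 + 0^2) = sqrt(9) = 3.

3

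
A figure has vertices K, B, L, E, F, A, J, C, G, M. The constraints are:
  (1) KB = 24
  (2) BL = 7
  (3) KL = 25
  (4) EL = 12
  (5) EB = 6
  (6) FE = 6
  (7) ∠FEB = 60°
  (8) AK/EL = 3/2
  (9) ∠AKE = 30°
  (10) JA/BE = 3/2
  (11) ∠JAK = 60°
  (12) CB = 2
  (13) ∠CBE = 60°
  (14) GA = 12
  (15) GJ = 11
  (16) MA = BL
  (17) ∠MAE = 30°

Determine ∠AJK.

From the given relations: JA = 3/2·BE = 3/2·6 = 9; AK = 3/2·EL = 3/2·12 = 18.
Step 1: By the law of cosines on triangle JAK: JK² = 9² + 18² − 2·9·18·cos(60°) = 243, so JK = 9·√3.
Step 2: By the inverse law of cosines on triangle AJK: cos(∠AJK) = (9² + (9·√3)² − 18²) / (2·9·9·√3) = 0/280.59 = 0, so ∠AJK = 90°.

Therefore, the measure of angle ∠AJK = 90°.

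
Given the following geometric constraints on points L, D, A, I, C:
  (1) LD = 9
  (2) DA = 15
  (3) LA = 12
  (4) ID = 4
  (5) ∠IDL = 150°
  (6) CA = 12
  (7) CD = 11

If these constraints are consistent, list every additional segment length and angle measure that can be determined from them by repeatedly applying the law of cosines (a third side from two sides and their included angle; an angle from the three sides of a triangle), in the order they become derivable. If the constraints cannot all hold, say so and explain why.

The constraints are consistent. Derivable facts, in order:
After 1 step:
- LI ≈ 12.62
- ∠ACD = 81.29°
- ∠ADC = 52.26°
- ∠ADL = 53.13°
- ∠ALD = 90°
- ∠CAD = 46.46°
- ∠DAL = 36.87°
After 2 steps:
- ∠DIL = 20.88°
- ∠DLI = 9.12°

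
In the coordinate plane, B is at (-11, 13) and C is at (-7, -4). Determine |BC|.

d = sqrt((-7 - -11)^2 + (-4 - 13)^2)
d = sqrt(4^2 + -17^2)
d = sqrt(16 + 289)
d = sqrt(305)

sqrt(305)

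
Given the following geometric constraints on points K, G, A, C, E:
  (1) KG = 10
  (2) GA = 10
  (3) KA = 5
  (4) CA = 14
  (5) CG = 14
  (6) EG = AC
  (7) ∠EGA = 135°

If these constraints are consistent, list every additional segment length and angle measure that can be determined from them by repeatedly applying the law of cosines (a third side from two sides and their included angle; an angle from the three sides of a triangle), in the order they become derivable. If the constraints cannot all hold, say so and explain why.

The constraints are consistent. Derivable facts, in order:
After 1 step:
- AE ≈ 22.23
- ∠ACG = 41.85°
- ∠AGC = 69.08°
- ∠AGK = 28.96°
- ∠AKG = 75.52°
- ∠CAG = 69.08°
- ∠GAK = 75.52°
After 2 steps:
- ∠AEG = 18.55°
- ∠EAG = 26.45°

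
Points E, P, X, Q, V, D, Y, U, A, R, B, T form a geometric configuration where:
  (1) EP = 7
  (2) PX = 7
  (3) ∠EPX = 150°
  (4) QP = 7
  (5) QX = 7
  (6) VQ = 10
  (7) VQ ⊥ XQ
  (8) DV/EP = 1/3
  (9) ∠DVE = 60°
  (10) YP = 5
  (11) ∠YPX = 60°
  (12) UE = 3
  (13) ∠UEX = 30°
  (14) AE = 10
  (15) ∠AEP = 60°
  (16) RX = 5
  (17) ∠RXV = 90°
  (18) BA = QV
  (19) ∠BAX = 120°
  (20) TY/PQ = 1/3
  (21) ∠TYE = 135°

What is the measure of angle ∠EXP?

Step 1: By the law of cosines on triangle XPE: XE² = 7² + 7² − 2·7·7·cos(150°) = 182.87, so XE ≈ 13.52.
Step 2: By the inverse law of cosines on triangle EXP: cos(∠EXP) = (13.52² + 7² − 7²) / (2·13.52·7) = 182.87/189.32 = 0.9659, so ∠EXP = 15°.

Therefore, the measure of angle ∠EXP = 15°.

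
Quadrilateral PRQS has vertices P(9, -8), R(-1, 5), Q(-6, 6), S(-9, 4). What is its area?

The Shoelace formula works by pairing each vertex with the next (cycling back to the first).
For each pair, compute x_i*y_(i+1) - x_(i+1)*y_i:
  (9*5 - -1*-8) = 37
  (-1*6 - -6*5) = 24
  (-6*4 - -9*6) = 30
  (-9*-8 - 9*4) = 36
Taking half the absolute value of the total: Area = (1/2)(127) = 127/2.

127/2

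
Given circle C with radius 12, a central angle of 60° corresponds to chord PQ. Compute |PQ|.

Chord = 2(12) sin(30°) = 12

12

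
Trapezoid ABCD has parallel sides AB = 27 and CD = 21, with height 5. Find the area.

A trapezoid's area equals the midsegment times the height.
The midsegment is (27 + 21) / 2 = 24.
Area = 24 * 5 = 120.

120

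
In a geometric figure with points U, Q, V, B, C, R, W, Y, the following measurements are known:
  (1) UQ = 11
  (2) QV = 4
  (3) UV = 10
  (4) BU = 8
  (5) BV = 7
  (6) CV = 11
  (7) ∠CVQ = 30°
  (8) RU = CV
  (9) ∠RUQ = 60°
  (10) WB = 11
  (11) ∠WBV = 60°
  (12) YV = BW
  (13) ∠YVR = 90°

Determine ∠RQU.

From the given relations: RU = CV = 11.
Step 1: By the law of cosines on triangle QUR: QR² = 11² + 11² − 2·11·11·cos(60°) = 121, so QR = 11.
Step 2: By the inverse law of cosines on triangle RQU: cos(∠RQU) = (11² + 11² − 11²) / (2·11·11) = 121/242 = 0.5, so ∠RQU = 60°.

Therefore, the measure of angle ∠RQU = 60°.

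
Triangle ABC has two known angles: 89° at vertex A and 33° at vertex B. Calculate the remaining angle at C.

Let angle C = x. Then 89 + 33 + x = 180.
x = 180 - 122 = 58 degrees.

58 degrees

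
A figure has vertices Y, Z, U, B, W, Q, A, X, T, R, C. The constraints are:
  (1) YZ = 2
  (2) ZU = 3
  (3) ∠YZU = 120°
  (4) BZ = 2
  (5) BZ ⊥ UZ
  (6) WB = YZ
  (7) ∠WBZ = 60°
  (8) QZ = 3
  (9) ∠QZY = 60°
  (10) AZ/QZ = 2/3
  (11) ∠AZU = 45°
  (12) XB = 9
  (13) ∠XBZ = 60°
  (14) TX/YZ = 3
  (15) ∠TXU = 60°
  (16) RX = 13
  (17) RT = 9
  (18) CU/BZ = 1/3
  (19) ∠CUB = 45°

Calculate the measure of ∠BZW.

From the given relations: WB = YZ = 2.
Step 1: By the law of cosines on triangle ZBW: ZW² = 2² + 2² − 2·2·2·cos(60°) = 4, so ZW = 2.
Step 2: By the inverse law of cosines on triangle BZW: cos(∠BZW) = (2² + 2² − 2²) / (2·2·2) = 4/8 = 0.5, so ∠BZW = 60°.

Therefore, the measure of angle ∠BZW = 60°.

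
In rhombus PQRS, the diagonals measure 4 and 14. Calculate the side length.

The diagonals of a rhombus bisect each other at right angles.
Half-diagonals: 4/2 = 2 and 14/2 = 7
side = sqrt(2^2 + 7^2)
side = sqrt(4 + 49)
side = sqrt(53)

sqrt(53)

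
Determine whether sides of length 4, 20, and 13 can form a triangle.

Check the triangle inequality: 4 + 13 = 17 ≤ 20.
Since the sum of two sides does not exceed the third, no triangle can be formed.

No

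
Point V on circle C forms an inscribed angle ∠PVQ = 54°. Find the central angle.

The inscribed angle theorem states that a central angle is always twice any inscribed angle that subtends the same arc.
Since the inscribed angle is 54°, the central angle = 2 × 54° = 108°.

108°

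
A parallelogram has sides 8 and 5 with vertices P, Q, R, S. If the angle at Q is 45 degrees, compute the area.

The area of a parallelogram equals the product of two adjacent sides times the sine of the included angle.
This is because the height equals 5 * sin(45°) = 5*sqrt(2)/2.
Area = 8 * 5*sqrt(2)/2 = 20*sqrt(2)

20*sqrt(2)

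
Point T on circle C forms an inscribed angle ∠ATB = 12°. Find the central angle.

Central angle = 2 × 12° = 24° (inscribed angle theorem).

24°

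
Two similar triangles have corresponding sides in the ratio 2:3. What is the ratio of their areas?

Area ratio = (side ratio)^2 = (2/3)^2 = 4:9.

4:9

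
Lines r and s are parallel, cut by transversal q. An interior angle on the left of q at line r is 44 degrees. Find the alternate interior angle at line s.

Alternate interior angles lie on opposite sides of the transversal, between the parallel lines.
By the alternate interior angle theorem, they are equal: 44 degrees.

44 degrees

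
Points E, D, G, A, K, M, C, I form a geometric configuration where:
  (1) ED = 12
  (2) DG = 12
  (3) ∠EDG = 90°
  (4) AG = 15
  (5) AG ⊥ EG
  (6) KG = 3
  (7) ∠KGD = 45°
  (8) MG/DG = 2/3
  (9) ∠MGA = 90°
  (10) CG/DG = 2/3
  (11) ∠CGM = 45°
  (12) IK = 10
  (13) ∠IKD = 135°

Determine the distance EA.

Step 1: By the law of cosines on triangle EDG: EG² = 12² + 12² − 2·12·12·cos(90°) = 288, so EG = 12·√2.
Step 2: By the law of cosines on triangle EGA: EA² = (12·√2)² + 15² − 2·12·√2·15·cos(90°) = 513, so EA = 3·√57.

Therefore, the length of EA = 3·√57.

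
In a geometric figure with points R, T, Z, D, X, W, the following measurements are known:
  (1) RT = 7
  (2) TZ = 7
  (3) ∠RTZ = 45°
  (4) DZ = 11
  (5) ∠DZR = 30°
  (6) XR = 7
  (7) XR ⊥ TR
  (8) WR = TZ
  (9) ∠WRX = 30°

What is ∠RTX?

Step 1: By the law of cosines on triangle TRX: TX² = 7² + 7² − 2·7·7·cos(90°) = 98, so TX = 7·√2.
Step 2: By the inverse law of cosines on triangle RTX: cos(∠RTX) = (7² + (7·√2)² − 7²) / (2·7·7·√2) = 98/138.59 = 0.7071, so ∠RTX = 45°.

Therefore, the measure of angle ∠RTX = 45°.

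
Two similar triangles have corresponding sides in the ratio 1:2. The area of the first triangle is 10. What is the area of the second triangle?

The ratio of areas of similar triangles = (side ratio)^2.
Side ratio = 1:2, so area ratio = 1:4.
Area of the second triangle / Area of the first triangle = 4/1
Area of the second triangle = 10 * 4/1 = 40

40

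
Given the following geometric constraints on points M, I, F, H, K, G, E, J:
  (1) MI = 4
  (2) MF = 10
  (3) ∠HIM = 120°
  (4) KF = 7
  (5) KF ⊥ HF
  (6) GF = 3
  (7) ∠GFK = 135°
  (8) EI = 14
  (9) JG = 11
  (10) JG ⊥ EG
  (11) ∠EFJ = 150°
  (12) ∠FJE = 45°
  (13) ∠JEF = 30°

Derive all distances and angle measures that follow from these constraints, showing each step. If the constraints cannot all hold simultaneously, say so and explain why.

These constraints are not satisfiable: (11), (12) and (13) are the three interior angles of triangle EFJ, which must sum to 180°, but 150° + 45° + 30° = 225°. No planar figure meets all of them, so nothing further can be derived.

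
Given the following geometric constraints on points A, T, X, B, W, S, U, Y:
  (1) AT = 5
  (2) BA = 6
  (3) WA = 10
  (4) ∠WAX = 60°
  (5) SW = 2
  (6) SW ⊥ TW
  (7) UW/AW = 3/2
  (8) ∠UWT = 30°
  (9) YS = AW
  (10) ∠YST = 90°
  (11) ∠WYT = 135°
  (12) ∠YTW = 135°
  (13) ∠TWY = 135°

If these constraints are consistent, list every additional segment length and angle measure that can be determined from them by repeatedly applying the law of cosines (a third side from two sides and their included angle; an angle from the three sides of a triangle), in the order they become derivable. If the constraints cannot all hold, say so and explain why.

These constraints are not satisfiable: (11), (12) and (13) are the three interior angles of triangle WYT, which must sum to 180°, but 135° + 135° + 135° = 405°. No planar figure meets all of them, so nothing further can be derived.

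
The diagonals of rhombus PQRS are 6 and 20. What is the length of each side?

The diagonals of a rhombus bisect each other at right angles.
Half-diagonals: 6/2 = 3 and 20/2 = 10
side = sqrt(3^2 + 10^2)
side = sqrt(9 + 100)
side = sqrt(109)

sqrt(109)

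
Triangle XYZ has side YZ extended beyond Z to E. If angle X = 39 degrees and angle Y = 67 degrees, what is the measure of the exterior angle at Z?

Exterior angle = 39 + 67 = 106 degrees (exterior angle theorem).

106 degrees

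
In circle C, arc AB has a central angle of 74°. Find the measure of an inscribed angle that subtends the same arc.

Inscribed angle = 74° / 2 = 37° (inscribed angle theorem).

37°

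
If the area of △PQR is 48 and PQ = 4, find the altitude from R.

Area = (1/2) * base * height
height = 2 * Area / base
height = 2 * 48 / 4
height = 96 / 4
height = 24

24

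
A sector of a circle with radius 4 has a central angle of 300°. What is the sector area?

Sector area = π(4²)(5/6) = 40*pi/3

40*pi/3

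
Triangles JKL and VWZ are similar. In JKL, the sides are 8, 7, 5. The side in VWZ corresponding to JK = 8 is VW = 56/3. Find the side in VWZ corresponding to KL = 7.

Since the triangles are similar, the ratio of corresponding sides is constant.
Scale factor k = VW / JK = 56/3 / 8 = 7/3
WZ = k * KL = 7/3 * 7 = 49/3

49/3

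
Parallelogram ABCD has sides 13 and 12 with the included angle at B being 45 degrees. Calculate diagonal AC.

Using the law of cosines:
d^2 = 13^2 + 12^2 - 2(13)(12)cos(45 degrees)
d^2 = 169 + 144 - 312*sqrt(2)/2
d^2 = 313 - 156*sqrt(2)
d = sqrt(313 - 156*sqrt(2))

sqrt(313 - 156*sqrt(2))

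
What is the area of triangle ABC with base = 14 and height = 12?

Area = (1/2)(14)(12) = 84

84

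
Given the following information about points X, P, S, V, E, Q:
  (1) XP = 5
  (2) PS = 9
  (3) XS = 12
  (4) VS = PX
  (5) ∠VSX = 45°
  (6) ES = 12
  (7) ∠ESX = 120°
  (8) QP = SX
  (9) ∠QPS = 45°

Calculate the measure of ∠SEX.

Step 1: By the law of cosines on triangle ESX: EX² = 12² + 12² − 2·12·12·cos(120°) = 432, so EX = 12·√3.
Step 2: By the inverse law of cosines on triangle SEX: cos(∠SEX) = (12² + (12·√3)² − 12²) / (2·12·12·√3) = 432/498.83 = 0.866, so ∠SEX = 30°.

Therefore, the measure of angle ∠SEX = 30°.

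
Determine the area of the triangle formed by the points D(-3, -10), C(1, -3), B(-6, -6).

The Shoelace formula computes the area from vertex coordinates by summing cross products.
For vertices (-3,-10), (1,-3), (-6,-6):
Signed sum = -3*-3 - 1*-10 + 1*-6 - -6*-3 + -6*-10 - -3*-6
= 19 + -24 + 42 = 37
Area = (1/2)|37| = 37/2.

37/2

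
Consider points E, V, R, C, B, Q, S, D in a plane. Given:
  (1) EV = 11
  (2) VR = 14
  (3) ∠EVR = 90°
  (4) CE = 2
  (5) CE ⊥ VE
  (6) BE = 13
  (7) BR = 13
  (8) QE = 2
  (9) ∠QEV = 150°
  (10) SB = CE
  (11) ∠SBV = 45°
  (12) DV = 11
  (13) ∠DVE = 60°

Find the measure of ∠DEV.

Step 1: By the law of cosines on triangle EVD: ED² = 11² + 11² − 2·11·11·cos(60°) = 121, so ED = 11.
Step 2: By the inverse law of cosines on triangle DEV: cos(∠DEV) = (11² + 11² − 11²) / (2·11·11) = 121/242 = 0.5, so ∠DEV = 60°.

Therefore, the measure of angle ∠DEV = 60°.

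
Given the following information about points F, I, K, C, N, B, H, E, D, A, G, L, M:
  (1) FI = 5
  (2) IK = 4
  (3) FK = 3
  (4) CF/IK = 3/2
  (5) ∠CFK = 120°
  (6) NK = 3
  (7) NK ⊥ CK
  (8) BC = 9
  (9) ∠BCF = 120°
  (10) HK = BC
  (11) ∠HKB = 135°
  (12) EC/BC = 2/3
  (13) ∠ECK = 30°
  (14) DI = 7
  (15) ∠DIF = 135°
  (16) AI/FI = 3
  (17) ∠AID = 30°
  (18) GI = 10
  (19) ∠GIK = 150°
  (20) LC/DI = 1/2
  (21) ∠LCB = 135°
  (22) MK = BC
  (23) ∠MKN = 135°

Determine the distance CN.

From the given relations: CF = 3/2·IK = 3/2·4 = 6.
Step 1: By the law of cosines on triangle CFK: CK² = 6² + 3² − 2·6·3·cos(120°) = 63, so CK = 3·√7.
Step 2: By the law of cosines on triangle CKN: CN² = (3·√7)² + 3² − 2·3·√7·3·cos(90°) = 72, so CN = 6·√2.

Therefore, the length of CN = 6·√2.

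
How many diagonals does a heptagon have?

Total line segments between 7 vertices = C(7,2) = 21.
Subtract the 7 sides: 21 - 7 = 14 diagonals.

14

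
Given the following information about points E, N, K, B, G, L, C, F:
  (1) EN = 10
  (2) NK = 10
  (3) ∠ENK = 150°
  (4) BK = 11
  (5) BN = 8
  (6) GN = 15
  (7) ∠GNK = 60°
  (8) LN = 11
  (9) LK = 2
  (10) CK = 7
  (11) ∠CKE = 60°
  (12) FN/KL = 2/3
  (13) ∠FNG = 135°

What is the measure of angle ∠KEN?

Step 1: By the law of cosines on triangle ENK: EK² = 10² + 10² − 2·10·10·cos(150°) = 373.21, so EK ≈ 19.32.
Step 2: By the inverse law of cosines on triangle KEN: cos(∠KEN) = (19.32² + 10² − 10²) / (2·19.32·10) = 373.21/386.37 = 0.9659, so ∠KEN = 15°.

Therefore, the measure of angle ∠KEN = 15°.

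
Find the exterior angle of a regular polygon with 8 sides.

Each exterior angle of a regular n-gon is 360 / n.
For n = 8: 360 / 8 = 45 degrees.

45 degrees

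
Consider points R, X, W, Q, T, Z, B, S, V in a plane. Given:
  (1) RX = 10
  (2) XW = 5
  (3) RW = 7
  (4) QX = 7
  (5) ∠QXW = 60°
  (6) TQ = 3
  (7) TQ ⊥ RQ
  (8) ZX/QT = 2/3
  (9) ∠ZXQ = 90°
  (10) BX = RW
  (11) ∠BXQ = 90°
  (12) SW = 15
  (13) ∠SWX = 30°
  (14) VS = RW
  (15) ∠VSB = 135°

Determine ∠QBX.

From the given relations: BX = RW = 7.
Step 1: By the law of cosines on triangle BXQ: BQ² = 7² + 7² − 2·7·7·cos(90°) = 98, so BQ = 7·√2.
Step 2: By the inverse law of cosines on triangle QBX: cos(∠QBX) = ((7·√2)² + 7² − 7²) / (2·7·√2·7) = 98/138.59 = 0.7071, so ∠QBX = 45°.

Therefore, the measure of angle ∠QBX = 45°.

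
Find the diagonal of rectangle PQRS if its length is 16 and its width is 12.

Using the Pythagorean theorem:
d² = 16² + 12² = 256 + 144 = 400
d = sqrt(400) = 20

20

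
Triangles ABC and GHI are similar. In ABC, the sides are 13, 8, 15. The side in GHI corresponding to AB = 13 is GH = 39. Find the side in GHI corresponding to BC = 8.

k = 39/13 = 3. HI = 3 * 8 = 24.

24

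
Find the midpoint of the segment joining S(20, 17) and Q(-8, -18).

The midpoint is the point halfway along the segment.
Move half the horizontal distance: 20 + (-8 - 20)/2 = 20 + -28/2 = 6
Move half the vertical distance: 17 + (-18 - 17)/2 = 17 + -35/2 = -1/2
Midpoint = (6, -1/2)

(6, -1/2)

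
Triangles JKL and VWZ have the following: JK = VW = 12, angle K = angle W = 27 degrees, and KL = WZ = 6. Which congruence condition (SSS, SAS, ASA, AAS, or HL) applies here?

The given information matches SAS: Two pairs of corresponding sides and the included angle are equal (Side-Angle-Side).

SAS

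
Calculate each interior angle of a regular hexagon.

Each interior angle of a regular n-gon is (n - 2) * 180 / n.
For n = 6: (6 - 2) * 180 / 6 = 720/6 = 120 degrees.

120 degrees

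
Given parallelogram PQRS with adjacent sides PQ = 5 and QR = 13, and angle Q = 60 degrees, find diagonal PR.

Using the law of cosines:
d^2 = 5^2 + 13^2 - 2(5)(13)cos(60 degrees)
d^2 = 25 + 169 - 130*1/2
d^2 = 129
d = sqrt(129)

sqrt(129)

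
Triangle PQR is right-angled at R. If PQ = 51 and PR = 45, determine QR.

QR = sqrt(51^2 - 45^2) = sqrt(576) = 24

24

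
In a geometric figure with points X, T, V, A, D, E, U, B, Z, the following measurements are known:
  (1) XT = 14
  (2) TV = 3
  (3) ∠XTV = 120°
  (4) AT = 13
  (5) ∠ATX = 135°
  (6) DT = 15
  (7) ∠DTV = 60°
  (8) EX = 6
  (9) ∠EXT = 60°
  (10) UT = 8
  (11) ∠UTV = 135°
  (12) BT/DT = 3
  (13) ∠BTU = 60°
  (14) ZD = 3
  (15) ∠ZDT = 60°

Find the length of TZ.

Step 1: By the law of cosines on triangle TDZ: TZ² = 15² + 3² − 2·15·3·cos(60°) = 189, so TZ = 3·√21.

Therefore, the length of TZ = 3·√21.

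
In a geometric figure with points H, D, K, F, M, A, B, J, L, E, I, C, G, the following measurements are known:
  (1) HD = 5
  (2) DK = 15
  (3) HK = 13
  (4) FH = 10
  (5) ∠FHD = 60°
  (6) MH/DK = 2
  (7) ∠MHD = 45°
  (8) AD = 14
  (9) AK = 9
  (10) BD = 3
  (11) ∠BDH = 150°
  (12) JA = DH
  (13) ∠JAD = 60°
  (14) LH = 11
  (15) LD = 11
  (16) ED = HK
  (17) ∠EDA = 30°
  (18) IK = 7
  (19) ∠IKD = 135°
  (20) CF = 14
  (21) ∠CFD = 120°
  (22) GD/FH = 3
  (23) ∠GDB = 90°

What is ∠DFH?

Step 1: By the law of cosines on triangle FHD: FD² = 10² + 5² − 2·10·5·cos(60°) = 75, so FD = 5·√3.
Step 2: By the inverse law of cosines on triangle DFH: cos(∠DFH) = ((5·√3)² + 10² − 5²) / (2·5·√3·10) = 150/173.21 = 0.866, so ∠DFH = 30°.

Therefore, the measure of angle ∠DFH = 30°.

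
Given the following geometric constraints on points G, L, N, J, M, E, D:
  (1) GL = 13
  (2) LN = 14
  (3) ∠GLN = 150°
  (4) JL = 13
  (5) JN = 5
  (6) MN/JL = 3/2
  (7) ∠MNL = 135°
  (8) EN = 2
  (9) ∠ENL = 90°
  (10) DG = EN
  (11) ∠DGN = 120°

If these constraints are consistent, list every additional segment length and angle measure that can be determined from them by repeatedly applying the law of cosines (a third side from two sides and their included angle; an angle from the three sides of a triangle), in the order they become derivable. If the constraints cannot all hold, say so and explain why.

The constraints are consistent. Derivable facts, in order:
After 1 step:
- GN ≈ 26.08
- LE = 10·√2
- LM ≈ 31.02
- ∠JLN = 20.92°
- ∠JNL = 68.2°
- ∠LJN = 90.88°
After 2 steps:
- ND ≈ 27.14
- ∠ELN = 8.13°
- ∠GNL = 14.43°
- ∠LEN = 81.87°
- ∠LGN = 15.57°
- ∠LMN = 18.61°
- ∠MLN = 26.39°
After 3 steps:
- ∠DNG = 3.66°
- ∠GDN = 56.34°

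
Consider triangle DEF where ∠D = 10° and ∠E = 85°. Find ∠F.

By the triangle angle sum property, the three interior angles of any triangle add up to 180°.
We know angle D = 10° and angle E = 85°, so their sum is 95°.
Therefore angle F = 180° - 95° = 85°.

85 degrees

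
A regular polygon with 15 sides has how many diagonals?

Total line segments between 15 vertices = C(15,2) = 105.
Subtract the 15 sides: 105 - 15 = 90 diagonals.

90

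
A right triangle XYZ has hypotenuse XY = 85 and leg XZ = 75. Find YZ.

YZ = sqrt(85^2 - 75^2) = sqrt(1600) = 40

40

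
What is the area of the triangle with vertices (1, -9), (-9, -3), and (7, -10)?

Shoelace: Area = (1/2)|1(-3--10) + -9(-10--9) + 7(-9--3)| = (1/2)(26) = 13

13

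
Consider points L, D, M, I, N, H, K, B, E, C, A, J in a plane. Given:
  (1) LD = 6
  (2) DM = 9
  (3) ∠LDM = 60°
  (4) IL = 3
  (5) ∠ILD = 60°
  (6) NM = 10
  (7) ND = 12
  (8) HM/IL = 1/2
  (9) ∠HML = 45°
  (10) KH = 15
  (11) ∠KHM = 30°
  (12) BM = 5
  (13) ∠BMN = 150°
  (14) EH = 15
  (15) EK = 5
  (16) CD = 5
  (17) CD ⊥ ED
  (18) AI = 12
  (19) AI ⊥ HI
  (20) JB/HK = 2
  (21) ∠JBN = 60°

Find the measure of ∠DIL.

Step 1: By the law of cosines on triangle ILD: ID² = 3² + 6² − 2·3·6·cos(60°) = 27, so ID = 3·√3.
Step 2: By the inverse law of cosines on triangle DIL: cos(∠DIL) = ((3·√3)² + 3² − 6²) / (2·3·√3·3) = 0/31.18 = 0, so ∠DIL = 90°.

Therefore, the measure of angle ∠DIL = 90°.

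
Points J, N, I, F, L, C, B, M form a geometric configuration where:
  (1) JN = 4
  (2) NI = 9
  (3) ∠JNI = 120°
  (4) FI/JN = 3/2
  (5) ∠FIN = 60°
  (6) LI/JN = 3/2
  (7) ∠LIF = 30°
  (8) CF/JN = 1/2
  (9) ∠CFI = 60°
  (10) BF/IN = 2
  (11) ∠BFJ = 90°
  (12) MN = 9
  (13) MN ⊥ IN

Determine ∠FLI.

From the given relations: LI = 3/2·JN = 3/2·4 = 6; FI = 3/2·JN = 3/2·4 = 6.
Step 1: By the law of cosines on triangle LIF: LF² = 6² + 6² − 2·6·6·cos(30°) = 9.65, so LF ≈ 3.11.
Step 2: By the inverse law of cosines on triangle FLI: cos(∠FLI) = (3.11² + 6² − 6²) / (2·3.11·6) = 9.65/37.27 = 0.2588, so ∠FLI = 75°.

Therefore, the measure of angle ∠FLI = 75°.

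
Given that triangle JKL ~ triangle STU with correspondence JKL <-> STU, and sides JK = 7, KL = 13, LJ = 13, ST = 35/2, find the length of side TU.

Similar triangles have proportional sides. Setting up the proportion:
ST / JK = TU / KL
35/2 / 7 = TU / 13
TU = 13 * 35/2 / 7 = 65/2.

65/2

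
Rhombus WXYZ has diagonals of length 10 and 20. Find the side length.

In a rhombus, the diagonals bisect each other perpendicularly, creating four congruent right triangles.
Each triangle has legs 5 (half of 10) and 10 (half of 20).
The hypotenuse of each right triangle is a side of the rhombus:
side = sqrt(5^2 + 10^2) = sqrt(125) = 5*sqrt(5)

5*sqrt(5)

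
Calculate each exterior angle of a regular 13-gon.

Each exterior angle of a regular n-gon is 360 / n.
For n = 13: 360 / 13 = 360/13 degrees.

360/13 degrees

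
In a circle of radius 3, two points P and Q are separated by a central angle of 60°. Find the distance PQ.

Chord length = 2r sin(θ/2)
= 2 × 3 × sin(60°/2)
= 2 × 3 × sin(30°)
= 3

3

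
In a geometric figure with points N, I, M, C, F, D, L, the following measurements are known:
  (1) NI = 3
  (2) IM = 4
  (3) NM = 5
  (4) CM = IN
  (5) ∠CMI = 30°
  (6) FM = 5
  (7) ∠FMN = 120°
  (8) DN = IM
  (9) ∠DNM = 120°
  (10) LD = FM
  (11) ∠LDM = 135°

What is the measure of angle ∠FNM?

Step 1: By the law of cosines on triangle NMF: NF² = 5² + 5² − 2·5·5·cos(120°) = 75, so NF = 5·√3.
Step 2: By the inverse law of cosines on triangle FNM: cos(∠FNM) = ((5·√3)² + 5² − 5²) / (2·5·√3·5) = 75/86.6 = 0.866, so ∠FNM = 30°.

Therefore, the measure of angle ∠FNM = 30°.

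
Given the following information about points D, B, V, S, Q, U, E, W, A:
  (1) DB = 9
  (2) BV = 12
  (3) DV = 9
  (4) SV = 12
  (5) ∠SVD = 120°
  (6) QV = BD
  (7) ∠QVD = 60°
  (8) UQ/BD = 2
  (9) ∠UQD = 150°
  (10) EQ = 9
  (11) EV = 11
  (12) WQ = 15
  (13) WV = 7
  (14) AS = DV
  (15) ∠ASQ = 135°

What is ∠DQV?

From the given relations: QV = BD = 9.
Step 1: By the law of cosines on triangle QVD: QD² = 9² + 9² − 2·9·9·cos(60°) = 81, so QD = 9.
Step 2: By the inverse law of cosines on triangle DQV: cos(∠DQV) = (9² + 9² − 9²) / (2·9·9) = 81/162 = 0.5, so ∠DQV = 60°.

Therefore, the measure of angle ∠DQV = 60°.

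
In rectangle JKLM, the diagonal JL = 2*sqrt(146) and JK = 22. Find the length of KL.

b = sqrt(d^2 - a^2) = sqrt(584 - 484) = sqrt(100) = 10

10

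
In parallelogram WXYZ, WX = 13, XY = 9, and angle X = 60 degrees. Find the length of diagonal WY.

Law of cosines: d^2 = 13^2 + 9^2 - 2(13)(9)cos(60°) = 133, so d = sqrt(133).

sqrt(133)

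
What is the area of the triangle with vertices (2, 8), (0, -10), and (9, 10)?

The Shoelace formula computes the area from vertex coordinates by summing cross products.
For vertices (2,8), (0,-10), (9,10):
Signed sum = 2*-10 - 0*8 + 0*10 - 9*-10 + 9*8 - 2*10
= -20 + 90 + 52 = 122
Area = (1/2)|122| = 61.

61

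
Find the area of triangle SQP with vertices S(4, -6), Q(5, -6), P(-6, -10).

Using the Shoelace formula for a triangle:
Area = (1/2)|x0(y1 - y2) + x1(y2 - y0) + x2(y0 - y1)|
Area = (1/2)|4(-6 - -10) + 5(-10 - -6) + -6(-6 - -6)|
Area = (1/2)|16 + -20 + 0|
Area = (1/2)|-4|
Area = (1/2)(4)
Area = 2

2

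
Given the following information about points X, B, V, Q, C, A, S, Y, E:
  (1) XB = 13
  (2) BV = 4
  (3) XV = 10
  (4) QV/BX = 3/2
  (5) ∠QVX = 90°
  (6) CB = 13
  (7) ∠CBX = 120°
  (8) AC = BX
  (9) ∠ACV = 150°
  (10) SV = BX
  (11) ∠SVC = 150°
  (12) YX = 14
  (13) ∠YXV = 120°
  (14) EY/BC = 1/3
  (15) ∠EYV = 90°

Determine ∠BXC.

Step 1: By the law of cosines on triangle XBC: XC² = 13² + 13² − 2·13·13·cos(120°) = 507, so XC = 13·√3.
Step 2: By the inverse law of cosines on triangle BXC: cos(∠BXC) = (13² + (13·√3)² − 13²) / (2·13·13·√3) = 507/585.43 = 0.866, so ∠BXC = 30°.

Therefore, the measure of angle ∠BXC = 30°.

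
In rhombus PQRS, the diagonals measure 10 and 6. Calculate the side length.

In a rhombus, the diagonals bisect each other perpendicularly, creating four congruent right triangles.
Each triangle has legs 5 (half of 10) and 3 (half of 6).
The hypotenuse of each right triangle is a side of the rhombus:
side = sqrt(5^2 + 3^2) = sqrt(34)

sqrt(34)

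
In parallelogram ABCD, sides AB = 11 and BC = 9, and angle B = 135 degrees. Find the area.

Area = 11 * 9 * sin(135°) = 99 * sqrt(2)/2 = 99*sqrt(2)/2

99*sqrt(2)/2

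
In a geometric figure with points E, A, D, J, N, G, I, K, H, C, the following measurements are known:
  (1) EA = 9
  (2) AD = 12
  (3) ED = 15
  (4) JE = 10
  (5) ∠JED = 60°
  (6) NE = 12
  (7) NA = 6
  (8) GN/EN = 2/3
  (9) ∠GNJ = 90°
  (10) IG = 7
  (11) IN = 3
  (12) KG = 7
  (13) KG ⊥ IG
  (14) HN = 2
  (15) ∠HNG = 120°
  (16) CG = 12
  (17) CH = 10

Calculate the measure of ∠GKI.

Step 1: By the law of cosines on triangle KGI: KI² = 7² + 7² − 2·7·7·cos(90°) = 98, so KI = 7·√2.
Step 2: By the inverse law of cosines on triangle GKI: cos(∠GKI) = (7² + (7·√2)² − 7²) / (2·7·7·√2) = 98/138.59 = 0.7071, so ∠GKI = 45°.

Therefore, the measure of angle ∠GKI = 45°.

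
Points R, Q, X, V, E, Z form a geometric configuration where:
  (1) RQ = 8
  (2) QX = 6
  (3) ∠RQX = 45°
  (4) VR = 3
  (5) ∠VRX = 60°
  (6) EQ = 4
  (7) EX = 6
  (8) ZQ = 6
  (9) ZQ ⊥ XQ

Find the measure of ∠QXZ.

Step 1: By the law of cosines on triangle XQZ: XZ² = 6² + 6² − 2·6·6·cos(90°) = 72, so XZ = 6·√2.
Step 2: By the inverse law of cosines on triangle QXZ: cos(∠QXZ) = (6² + (6·√2)² − 6²) / (2·6·6·√2) = 72/101.82 = 0.7071, so ∠QXZ = 45°.

Therefore, the measure of angle ∠QXZ = 45°.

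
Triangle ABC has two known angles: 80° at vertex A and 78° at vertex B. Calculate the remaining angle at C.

By the triangle angle sum property, the three interior angles of any triangle add up to 180°.
We know angle A = 80° and angle B = 78°, so their sum is 158°.
Therefore angle C = 180° - 158° = 22°.

22 degrees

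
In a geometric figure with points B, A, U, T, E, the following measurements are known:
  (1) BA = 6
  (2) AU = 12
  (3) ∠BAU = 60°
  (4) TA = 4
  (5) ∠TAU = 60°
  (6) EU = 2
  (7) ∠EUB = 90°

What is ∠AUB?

Step 1: By the law of cosines on triangle UAB: UB² = 12² + 6² − 2·12·6·cos(60°) = 108, so UB = 6·√3.
Step 2: By the inverse law of cosines on triangle AUB: cos(∠AUB) = (12² + (6·√3)² − 6²) / (2·12·6·√3) = 216/249.42 = 0.866, so ∠AUB = 30°.

Therefore, the measure of angle ∠AUB = 30°.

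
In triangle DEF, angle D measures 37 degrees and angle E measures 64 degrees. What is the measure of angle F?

The interior angles sum to 180°: angle F = 180 - 37 - 64 = 79°.
The triangle is acute (angles 37°, 64°, 79°).

79 degrees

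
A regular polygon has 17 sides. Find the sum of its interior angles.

The sum of interior angles of an n-sided polygon is (n - 2) * 180.
For n = 17: (17 - 2) * 180 = 15 * 180 = 2700 degrees.

2700 degrees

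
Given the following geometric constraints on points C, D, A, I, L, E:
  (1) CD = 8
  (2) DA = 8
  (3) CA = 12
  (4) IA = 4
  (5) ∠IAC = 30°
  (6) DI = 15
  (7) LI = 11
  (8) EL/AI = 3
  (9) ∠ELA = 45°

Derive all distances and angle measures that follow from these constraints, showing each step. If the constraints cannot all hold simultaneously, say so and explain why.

These constraints are not satisfiable: by the triangle inequality in triangle ADI, (2) DA = 8 and (4) IA = 4 force DI ≤ 8 + 4 = 12, but (6) says DI = 15. No planar figure meets all of them, so nothing further can be derived.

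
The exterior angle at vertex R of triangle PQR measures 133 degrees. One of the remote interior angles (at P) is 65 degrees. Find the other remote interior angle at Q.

By the exterior angle theorem: exterior angle = sum of remote interior angles.
133 = 65 + angle Q
angle Q = 133 - 65 = 68 degrees

68 degrees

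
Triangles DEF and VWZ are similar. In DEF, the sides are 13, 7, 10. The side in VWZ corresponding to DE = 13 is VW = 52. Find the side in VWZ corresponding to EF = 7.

k = 52/13 = 4. WZ = 4 * 7 = 28.

28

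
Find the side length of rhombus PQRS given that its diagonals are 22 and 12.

The diagonals of a rhombus bisect each other at right angles.
Half-diagonals: 22/2 = 11 and 12/2 = 6
side = sqrt(11^2 + 6^2)
side = sqrt(121 + 36)
side = sqrt(157)

sqrt(157)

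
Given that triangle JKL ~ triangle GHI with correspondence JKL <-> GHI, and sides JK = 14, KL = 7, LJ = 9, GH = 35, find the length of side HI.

Since the triangles are similar, the ratio of corresponding sides is constant.
Scale factor k = GH / JK = 35 / 14 = 5/2
HI = k * KL = 5/2 * 7 = 35/2

35/2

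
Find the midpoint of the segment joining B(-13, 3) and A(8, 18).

M = ((x₁ + x₂)/2, (y₁ + y₂)/2)
= ((-13 + 8)/2, (3 + 18)/2)
= (-5/2, 21/2) = (-5/2, 21/2)

(-5/2, 21/2)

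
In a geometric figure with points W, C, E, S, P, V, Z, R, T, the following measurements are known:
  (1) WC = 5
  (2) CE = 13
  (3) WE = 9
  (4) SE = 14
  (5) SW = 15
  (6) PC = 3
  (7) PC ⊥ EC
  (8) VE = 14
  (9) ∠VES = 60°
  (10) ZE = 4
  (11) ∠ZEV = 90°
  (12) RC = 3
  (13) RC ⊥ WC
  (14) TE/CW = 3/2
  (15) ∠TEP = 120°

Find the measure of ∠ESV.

Step 1: By the law of cosines on triangle SEV: SV² = 14² + 14² − 2·14·14·cos(60°) = 196, so SV = 14.
Step 2: By the inverse law of cosines on triangle ESV: cos(∠ESV) = (14² + 14² − 14²) / (2·14·14) = 196/392 = 0.5, so ∠ESV = 60°.

Therefore, the measure of angle ∠ESV = 60°.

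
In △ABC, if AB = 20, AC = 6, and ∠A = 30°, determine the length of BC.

By the law of cosines: BC^2 = AB^2 + AC^2 - 2*AB*AC*cos(A)
BC^2 = 20^2 + 6^2 - 2*20*6*cos(30°)
BC^2 = 400 + 36 - 240*(sqrt(3)/2)
BC^2 = 436 - 120*sqrt(3)
BC = 2*sqrt(109 - 30*sqrt(3))

2*sqrt(109 - 30*sqrt(3))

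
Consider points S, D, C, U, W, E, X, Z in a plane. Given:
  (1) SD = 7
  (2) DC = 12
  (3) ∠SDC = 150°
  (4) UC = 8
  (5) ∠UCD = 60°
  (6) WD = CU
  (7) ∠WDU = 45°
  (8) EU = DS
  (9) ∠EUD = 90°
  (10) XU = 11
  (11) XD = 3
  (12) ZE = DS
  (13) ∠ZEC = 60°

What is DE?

From the given relations: EU = DS = 7.
Step 1: By the law of cosines on triangle UCD: UD² = 8² + 12² − 2·8·12·cos(60°) = 112, so UD = 4·√7.
Step 2: By the law of cosines on triangle DUE: DE² = (4·√7)² + 7² − 2·4·√7·7·cos(90°) = 161, so DE = √161.

Therefore, the length of DE = √161.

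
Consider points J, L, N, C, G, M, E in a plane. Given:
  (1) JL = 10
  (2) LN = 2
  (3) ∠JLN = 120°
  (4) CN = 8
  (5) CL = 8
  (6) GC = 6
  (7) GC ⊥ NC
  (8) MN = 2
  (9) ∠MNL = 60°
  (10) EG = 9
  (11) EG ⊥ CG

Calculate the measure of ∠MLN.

Step 1: By the law of cosines on triangle LNM: LM² = 2² + 2² − 2·2·2·cos(60°) = 4, so LM = 2.
Step 2: By the inverse law of cosines on triangle MLN: cos(∠MLN) = (2² + 2² − 2²) / (2·2·2) = 4/8 = 0.5, so ∠MLN = 60°.

Therefore, the measure of angle ∠MLN = 60°.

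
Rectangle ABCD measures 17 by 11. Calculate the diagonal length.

A rectangle's diagonal splits it into two right triangles, with the diagonal as the hypotenuse.
By the Pythagorean theorem, d^2 = 17^2 + 11^2 = 410.
Therefore d = sqrt(410).

sqrt(410)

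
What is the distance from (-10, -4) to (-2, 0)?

The horizontal distance is |-2 - -10| = 8 and the vertical distance is |0 - -4| = 4.
By the Pythagorean theorem, d = sqrt(8^2 + 4^2) = sqrt(80) = 4*sqrt(5).

4*sqrt(5)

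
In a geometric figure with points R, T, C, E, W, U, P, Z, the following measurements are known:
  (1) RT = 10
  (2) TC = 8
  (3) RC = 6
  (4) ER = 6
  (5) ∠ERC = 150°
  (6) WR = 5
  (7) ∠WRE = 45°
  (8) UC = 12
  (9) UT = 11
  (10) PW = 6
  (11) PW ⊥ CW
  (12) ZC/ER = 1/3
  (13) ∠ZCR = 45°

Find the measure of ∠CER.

Step 1: By the law of cosines on triangle ERC: EC² = 6² + 6² − 2·6·6·cos(150°) = 134.35, so EC ≈ 11.59.
Step 2: By the inverse law of cosines on triangle CER: cos(∠CER) = (11.59² + 6² − 6²) / (2·11.59·6) = 134.35/139.09 = 0.9659, so ∠CER = 15°.

Therefore, the measure of angle ∠CER = 15°.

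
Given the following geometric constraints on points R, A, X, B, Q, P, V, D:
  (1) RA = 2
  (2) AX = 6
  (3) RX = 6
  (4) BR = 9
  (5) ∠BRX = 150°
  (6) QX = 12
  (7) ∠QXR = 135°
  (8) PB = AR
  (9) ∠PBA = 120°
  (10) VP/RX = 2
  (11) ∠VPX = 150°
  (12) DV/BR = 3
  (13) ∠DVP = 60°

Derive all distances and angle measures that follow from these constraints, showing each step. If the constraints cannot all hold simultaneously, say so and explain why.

The constraints are consistent.

From the given relations:
  PB = AR = 2
  VP = 2·RX = 2·6 = 12
  DV = 3·BR = 3·9 = 27

Step 1: From RX = 6, XQ = 12, and ∠RXQ = 135°, by the law of cosines:
  RQ² = RX² + XQ² - 2·RX·XQ·cos(135°) = 36 + 144 + 101.8 = 281.8
  RQ ≈ 16.79

Step 2: From XR = 6, RB = 9, and ∠XRB = 150°, by the law of cosines:
  XB² = XR² + RB² - 2·XR·RB·cos(150°) = 36 + 81 + 93.53 = 210.5
  XB ≈ 14.51

Step 3: From PV = 12, VD = 27, and ∠PVD = 60°, by the law of cosines:
  PD² = PV² + VD² - 2·PV·VD·cos(60°) = 144 + 729 - 324 = 549
  PD = 3·√61

Step 4: From RA = 2, RX = 6, AX = 6, by the inverse law of cosines:
  cos(∠ARX) = (RA² + RX² - AX²) / (2·RA·RX)
  ∠ARX = 80.41°

Step 5: From AR = 2, AX = 6, RX = 6, by the inverse law of cosines:
  cos(∠RAX) = (AR² + AX² - RX²) / (2·AR·AX)
  ∠RAX = 80.41°

Step 6: From XA = 6, XR = 6, AR = 2, by the inverse law of cosines:
  cos(∠AXR) = (XA² + XR² - AR²) / (2·XA·XR)
  ∠AXR = 19.19°

Step 7: From RQ = 16.79, RX = 6, QX = 12, by the inverse law of cosines:
  cos(∠QRX) = (RQ² + RX² - QX²) / (2·RQ·RX)
  ∠QRX = 30.36°

Step 8: From XB = 14.51, XR = 6, BR = 9, by the inverse law of cosines:
  cos(∠BXR) = (XB² + XR² - BR²) / (2·XB·XR)
  ∠BXR = 18.07°

Step 9: From BR = 9, BX = 14.51, RX = 6, by the inverse law of cosines:
  cos(∠RBX) = (BR² + BX² - RX²) / (2·BR·BX)
  ∠RBX = 11.93°

Step 10: From QR = 16.79, QX = 12, RX = 6, by the inverse law of cosines:
  cos(∠RQX) = (QR² + QX² - RX²) / (2·QR·QX)
  ∠RQX = 14.64°

Step 11: From PD = 3·√61, PV = 12, DV = 27, by the inverse law of cosines:
  cos(∠DPV) = (PD² + PV² - DV²) / (2·PD·PV)
  ∠DPV = 93.67°

Step 12: From DP = 3·√61, DV = 27, PV = 12, by the inverse law of cosines:
  cos(∠PDV) = (DP² + DV² - PV²) / (2·DP·DV)
  ∠PDV = 26.33°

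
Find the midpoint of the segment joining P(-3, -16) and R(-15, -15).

The midpoint is the average of the coordinates:
x: (-3 + -15)/2 = -9
y: (-16 + -15)/2 = -31/2
Midpoint = (-9, -31/2)

(-9, -31/2)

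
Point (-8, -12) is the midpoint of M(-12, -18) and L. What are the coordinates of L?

Using the midpoint formula: M = ((x1 + x2)/2, (y1 + y2)/2)
We know M = (-8, -12) and M = (-12, -18)
For x: -8 = (-12 + x2)/2, so x2 = 2*-8 - -12 = -4
For y: -12 = (-18 + y2)/2, so y2 = 2*-12 - -18 = -6
L = (-4, -6)

(-4, -6)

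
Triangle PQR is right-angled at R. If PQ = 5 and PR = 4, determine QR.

Rearranging the Pythagorean theorem to solve for the unknown leg:
leg^2 = hypotenuse^2 - known_leg^2 = 25 - 16 = 9
leg = sqrt(9) = 3.

3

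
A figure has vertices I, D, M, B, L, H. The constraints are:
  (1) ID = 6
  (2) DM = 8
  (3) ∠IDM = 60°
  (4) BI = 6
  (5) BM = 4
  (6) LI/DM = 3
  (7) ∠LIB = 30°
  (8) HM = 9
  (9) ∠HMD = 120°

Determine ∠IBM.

Step 1: By the law of cosines on triangle IDM: IM² = 6² + 8² − 2·6·8·cos(60°) = 52, so IM = 2·√13.
Step 2: By the inverse law of cosines on triangle IBM: cos(∠IBM) = (6² + 4² − (2·√13)²) / (2·6·4) = 0/48 = 0, so ∠IBM = 90°.

Therefore, the measure of angle ∠IBM = 90°.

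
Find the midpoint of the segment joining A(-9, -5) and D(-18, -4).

The midpoint is the point halfway along the segment.
Move half the horizontal distance: -9 + (-18 - -9)/2 = -9 + -9/2 = -27/2
Move half the vertical distance: -5 + (-4 - -5)/2 = -5 + 1/2 = -9/2
Midpoint = (-27/2, -9/2)

(-27/2, -9/2)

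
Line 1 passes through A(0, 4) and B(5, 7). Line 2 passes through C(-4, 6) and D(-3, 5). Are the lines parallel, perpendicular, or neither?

Slope of line 1: m1 = (7 - 4)/(5 - 0) = 3/5 = 3/5
Slope of line 2: m2 = (5 - 6)/(-3 - -4) = -1/1 = -1
For parallel lines we need equal slopes: 3/5 != -1.
For perpendicular lines we need m1*m2 = -1: (3/5)(-1) = -3/5 != -1.
Since neither condition holds, the lines are neither parallel nor perpendicular.

Neither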